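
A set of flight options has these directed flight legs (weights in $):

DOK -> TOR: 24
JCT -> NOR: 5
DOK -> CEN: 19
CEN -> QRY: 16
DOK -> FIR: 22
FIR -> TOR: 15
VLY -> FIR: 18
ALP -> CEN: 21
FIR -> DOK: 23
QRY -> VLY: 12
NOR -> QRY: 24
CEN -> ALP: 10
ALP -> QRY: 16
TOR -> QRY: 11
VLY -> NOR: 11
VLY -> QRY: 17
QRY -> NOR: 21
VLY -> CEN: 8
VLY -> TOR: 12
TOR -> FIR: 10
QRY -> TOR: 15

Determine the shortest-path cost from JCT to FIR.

$54

Enumerating some paths:
JCT - NOR - QRY - VLY - FIR: 5+24+12+18 = 59
JCT - NOR - QRY - TOR - FIR: 5+24+15+10 = 54
Cheapest is JCT - NOR - QRY - TOR - FIR at $54.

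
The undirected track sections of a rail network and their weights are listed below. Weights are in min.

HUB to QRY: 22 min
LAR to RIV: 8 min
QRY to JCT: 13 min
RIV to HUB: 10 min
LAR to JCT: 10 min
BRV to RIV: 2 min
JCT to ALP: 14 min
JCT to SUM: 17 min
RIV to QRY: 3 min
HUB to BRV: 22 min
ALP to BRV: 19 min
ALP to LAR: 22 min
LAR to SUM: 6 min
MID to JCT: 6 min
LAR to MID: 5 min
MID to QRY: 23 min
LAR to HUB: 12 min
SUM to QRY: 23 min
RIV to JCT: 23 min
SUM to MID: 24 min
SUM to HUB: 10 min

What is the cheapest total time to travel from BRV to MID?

Running Dijkstra from BRV:
BRV: 0
RIV: 2  (via BRV)
QRY: 5  (via RIV)
LAR: 10  (via RIV)
HUB: 12  (via RIV)
MID: 15  (via LAR)
Shortest route: BRV–RIV–LAR–MID = 15 min.

15 min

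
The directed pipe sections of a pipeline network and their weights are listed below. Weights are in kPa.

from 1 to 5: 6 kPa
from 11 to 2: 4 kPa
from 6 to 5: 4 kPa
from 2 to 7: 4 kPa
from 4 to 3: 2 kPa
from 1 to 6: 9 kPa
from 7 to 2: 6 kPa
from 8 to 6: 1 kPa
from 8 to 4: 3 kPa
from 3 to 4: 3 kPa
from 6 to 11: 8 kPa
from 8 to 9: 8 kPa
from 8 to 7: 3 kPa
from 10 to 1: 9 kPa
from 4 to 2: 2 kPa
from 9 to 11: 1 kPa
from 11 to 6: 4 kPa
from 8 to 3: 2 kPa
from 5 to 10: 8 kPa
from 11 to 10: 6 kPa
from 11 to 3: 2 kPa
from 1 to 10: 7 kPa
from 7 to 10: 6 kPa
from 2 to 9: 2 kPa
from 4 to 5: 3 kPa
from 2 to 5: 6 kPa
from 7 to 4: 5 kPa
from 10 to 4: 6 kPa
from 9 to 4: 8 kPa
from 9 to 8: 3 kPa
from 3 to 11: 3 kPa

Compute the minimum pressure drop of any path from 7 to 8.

Running Dijkstra from 7:
7: 0
4: 5  (via 7)
2: 6  (via 7)
10: 6  (via 7)
3: 7  (via 4)
5: 8  (via 4)
9: 8  (via 2)
11: 9  (via 9)
8: 11  (via 9)
Shortest route: 7–2–9–8 = 11 kPa.

11 kPa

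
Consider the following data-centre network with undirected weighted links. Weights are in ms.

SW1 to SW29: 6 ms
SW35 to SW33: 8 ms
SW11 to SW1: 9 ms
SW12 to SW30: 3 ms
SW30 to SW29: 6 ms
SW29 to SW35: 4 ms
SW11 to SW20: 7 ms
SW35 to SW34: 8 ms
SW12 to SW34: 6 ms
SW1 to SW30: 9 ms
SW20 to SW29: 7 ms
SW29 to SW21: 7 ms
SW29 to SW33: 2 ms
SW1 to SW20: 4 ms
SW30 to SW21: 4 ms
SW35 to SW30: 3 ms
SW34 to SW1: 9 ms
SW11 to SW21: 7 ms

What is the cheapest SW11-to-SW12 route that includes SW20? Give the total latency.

23 ms

Shortest SW11→SW20: SW11–SW20 = 7
Shortest SW20→SW12: SW20–SW1–SW30–SW12 = 16
Total via SW20: 7 + 16 = 23 ms.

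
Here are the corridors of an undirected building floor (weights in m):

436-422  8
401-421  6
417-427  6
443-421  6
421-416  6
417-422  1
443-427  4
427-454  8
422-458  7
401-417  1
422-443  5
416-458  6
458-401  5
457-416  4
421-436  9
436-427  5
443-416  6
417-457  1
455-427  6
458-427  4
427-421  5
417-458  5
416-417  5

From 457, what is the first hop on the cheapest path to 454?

Candidate routes:
457 - 417 - 401 - 458 - 427 - 454: 1+1+5+4+8 = 19
457 - 417 - 427 - 454: 1+6+8 = 15
457 - 417 - 422 - 443 - 427 - 454: 1+1+5+4+8 = 19
457 - 417 - 458 - 427 - 454: 1+5+4+8 = 18
The minimum is 15 m via 457 - 417 - 427 - 454.
So from 457 the first move is to 417.

417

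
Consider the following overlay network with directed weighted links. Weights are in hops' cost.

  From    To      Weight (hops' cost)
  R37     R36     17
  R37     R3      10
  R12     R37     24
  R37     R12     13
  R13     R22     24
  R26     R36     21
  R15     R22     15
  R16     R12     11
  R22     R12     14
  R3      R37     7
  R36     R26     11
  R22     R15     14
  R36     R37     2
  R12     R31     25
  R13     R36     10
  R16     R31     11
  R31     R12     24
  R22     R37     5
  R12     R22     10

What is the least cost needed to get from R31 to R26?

67 hops' cost

Compare a few routes:
R31 - R12 - R22 - R37 - R36 - R26: 24+10+5+17+11 = 67
R31 - R12 - R37 - R36 - R26: 24+24+17+11 = 76
Cheapest is R31 - R12 - R22 - R37 - R36 - R26 at 67 hops' cost.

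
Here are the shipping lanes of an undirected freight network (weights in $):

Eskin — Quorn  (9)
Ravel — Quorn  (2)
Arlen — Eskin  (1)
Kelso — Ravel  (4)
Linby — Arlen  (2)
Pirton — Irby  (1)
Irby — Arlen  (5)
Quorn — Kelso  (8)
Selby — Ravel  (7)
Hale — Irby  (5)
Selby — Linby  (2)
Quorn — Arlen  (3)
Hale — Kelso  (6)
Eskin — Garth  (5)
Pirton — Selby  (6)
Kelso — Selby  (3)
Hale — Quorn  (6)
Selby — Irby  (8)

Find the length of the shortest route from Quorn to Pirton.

Settle nodes by increasing distance from Quorn:
Quorn: 0
Ravel: 2  (via Quorn)
Arlen: 3  (via Quorn)
Eskin: 4  (via Arlen)
Linby: 5  (via Arlen)
Kelso: 6  (via Ravel)
Hale: 6  (via Quorn)
Selby: 7  (via Linby)
Irby: 8  (via Arlen)
Pirton: 9  (via Irby)
Shortest route: Quorn–Arlen–Irby–Pirton = $9.

$9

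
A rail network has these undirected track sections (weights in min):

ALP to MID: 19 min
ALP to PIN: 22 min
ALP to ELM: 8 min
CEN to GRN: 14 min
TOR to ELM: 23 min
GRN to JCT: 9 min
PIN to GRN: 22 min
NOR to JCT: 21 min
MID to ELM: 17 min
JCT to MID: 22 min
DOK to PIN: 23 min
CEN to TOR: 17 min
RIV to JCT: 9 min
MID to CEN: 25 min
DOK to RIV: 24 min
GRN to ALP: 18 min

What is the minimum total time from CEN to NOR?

44 min

Candidate routes:
CEN → GRN → JCT → NOR: 14+9+21 = 44
CEN → GRN → ALP → MID → JCT → NOR: 14+18+19+22+21 = 94
CEN → MID → JCT → NOR: 25+22+21 = 68
CEN → MID → ALP → GRN → JCT → NOR: 25+19+18+9+21 = 92
The minimum is 44 min via CEN → GRN → JCT → NOR.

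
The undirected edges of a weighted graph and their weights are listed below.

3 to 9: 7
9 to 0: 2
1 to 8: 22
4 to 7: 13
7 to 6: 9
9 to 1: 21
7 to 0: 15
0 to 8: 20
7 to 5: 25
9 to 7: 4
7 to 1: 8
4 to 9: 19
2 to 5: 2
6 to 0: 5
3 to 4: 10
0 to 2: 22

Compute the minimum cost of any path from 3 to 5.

33

Compare a few routes:
3 → 9 → 7 → 5: 7+4+25 = 36
3 → 4 → 7 → 5: 10+13+25 = 48
3 → 9 → 0 → 2 → 5: 7+2+22+2 = 33
The minimum is 33 via 3 → 9 → 0 → 2 → 5.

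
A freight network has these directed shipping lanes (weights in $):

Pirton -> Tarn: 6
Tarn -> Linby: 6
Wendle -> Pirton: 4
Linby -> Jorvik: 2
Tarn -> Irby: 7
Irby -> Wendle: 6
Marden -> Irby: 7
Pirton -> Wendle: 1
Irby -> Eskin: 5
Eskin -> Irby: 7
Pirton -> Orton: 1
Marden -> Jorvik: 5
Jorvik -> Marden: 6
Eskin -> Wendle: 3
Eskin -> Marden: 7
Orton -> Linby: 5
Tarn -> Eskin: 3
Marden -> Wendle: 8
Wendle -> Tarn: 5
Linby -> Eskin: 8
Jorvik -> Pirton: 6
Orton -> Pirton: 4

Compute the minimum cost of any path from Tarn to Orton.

$11

Shortest distances from Tarn:
Tarn: 0
Eskin: 3  (via Tarn)
Linby: 6  (via Tarn)
Wendle: 6  (via Eskin)
Irby: 7  (via Tarn)
Jorvik: 8  (via Linby)
Marden: 10  (via Eskin)
Pirton: 10  (via Wendle)
Orton: 11  (via Pirton)
Shortest route: Tarn → Eskin → Wendle → Pirton → Orton = $11.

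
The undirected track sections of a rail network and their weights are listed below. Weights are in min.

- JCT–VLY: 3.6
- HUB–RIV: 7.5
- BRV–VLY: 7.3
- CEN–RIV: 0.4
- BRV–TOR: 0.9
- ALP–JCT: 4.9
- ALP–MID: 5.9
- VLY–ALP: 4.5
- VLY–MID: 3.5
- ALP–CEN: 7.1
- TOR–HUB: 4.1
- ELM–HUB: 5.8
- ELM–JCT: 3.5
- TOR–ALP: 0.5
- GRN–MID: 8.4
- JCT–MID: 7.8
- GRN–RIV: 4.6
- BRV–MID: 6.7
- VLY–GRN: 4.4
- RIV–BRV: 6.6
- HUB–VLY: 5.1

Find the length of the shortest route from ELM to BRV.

9.8 min

Shortest distances from ELM:
ELM: 0
JCT: 3.5  (via ELM)
HUB: 5.8  (via ELM)
VLY: 7.1  (via JCT)
ALP: 8.4  (via JCT)
TOR: 8.9  (via ALP)
BRV: 9.8  (via TOR)
Shortest route: ELM–JCT–ALP–TOR–BRV = 9.8 min.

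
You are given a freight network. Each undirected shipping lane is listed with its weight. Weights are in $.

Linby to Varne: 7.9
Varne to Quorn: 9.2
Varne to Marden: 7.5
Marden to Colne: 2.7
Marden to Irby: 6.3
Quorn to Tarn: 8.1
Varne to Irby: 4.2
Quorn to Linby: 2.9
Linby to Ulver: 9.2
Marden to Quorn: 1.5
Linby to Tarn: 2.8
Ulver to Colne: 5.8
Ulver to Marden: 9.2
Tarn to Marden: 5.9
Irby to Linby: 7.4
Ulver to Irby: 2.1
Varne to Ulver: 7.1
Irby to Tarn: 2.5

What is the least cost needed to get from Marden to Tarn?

$5.9

Enumerating some paths:
Marden → Tarn: 5.9 = 5.9
Marden → Quorn → Linby → Tarn: 1.5+2.9+2.8 = 7.2
The minimum is $5.9 via Marden → Tarn.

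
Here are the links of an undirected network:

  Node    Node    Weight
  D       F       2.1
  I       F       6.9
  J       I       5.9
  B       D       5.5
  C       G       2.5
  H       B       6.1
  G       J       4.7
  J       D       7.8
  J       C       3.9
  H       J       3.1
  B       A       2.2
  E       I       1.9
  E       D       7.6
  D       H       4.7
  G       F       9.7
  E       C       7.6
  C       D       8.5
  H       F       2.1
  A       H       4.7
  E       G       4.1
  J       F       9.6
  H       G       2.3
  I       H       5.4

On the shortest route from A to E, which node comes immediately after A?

Enumerating some paths:
A–H–I–E: 4.7+5.4+1.9 = 12
A–B–H–G–E: 2.2+6.1+2.3+4.1 = 14.7
A–B–D–E: 2.2+5.5+7.6 = 15.3
A–H–G–E: 4.7+2.3+4.1 = 11.1
The minimum is 11.1 via A–H–G–E.
So from A the first move is to H.

H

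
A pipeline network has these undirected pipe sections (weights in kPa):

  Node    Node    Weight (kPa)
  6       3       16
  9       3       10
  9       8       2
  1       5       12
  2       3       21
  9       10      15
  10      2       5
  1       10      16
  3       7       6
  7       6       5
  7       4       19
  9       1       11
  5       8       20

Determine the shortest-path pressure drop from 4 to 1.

Shortest distances from 4:
4: 0
7: 19  (via 4)
6: 24  (via 7)
3: 25  (via 7)
9: 35  (via 3)
8: 37  (via 9)
1: 46  (via 9)
Shortest route: 4–7–3–9–1 = 46 kPa.

46 kPa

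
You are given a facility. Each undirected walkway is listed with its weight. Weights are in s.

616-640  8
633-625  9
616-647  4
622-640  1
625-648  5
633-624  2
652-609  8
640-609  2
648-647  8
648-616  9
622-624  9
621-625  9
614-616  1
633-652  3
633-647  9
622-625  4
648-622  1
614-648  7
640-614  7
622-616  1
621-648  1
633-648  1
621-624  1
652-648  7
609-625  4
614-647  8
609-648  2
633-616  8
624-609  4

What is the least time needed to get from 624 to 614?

5 s

Candidate routes:
624 - 633 - 648 - 622 - 616 - 614: 2+1+1+1+1 = 6
624 - 621 - 648 - 622 - 616 - 614: 1+1+1+1+1 = 5
Cheapest is 624 - 621 - 648 - 622 - 616 - 614 at 5 s.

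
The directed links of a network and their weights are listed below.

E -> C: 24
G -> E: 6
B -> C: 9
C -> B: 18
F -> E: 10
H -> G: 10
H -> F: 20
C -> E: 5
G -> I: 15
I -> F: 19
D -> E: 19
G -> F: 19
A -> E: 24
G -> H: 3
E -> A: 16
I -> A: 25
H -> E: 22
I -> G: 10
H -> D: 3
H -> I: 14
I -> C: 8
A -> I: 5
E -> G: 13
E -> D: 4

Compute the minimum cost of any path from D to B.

61

Shortest distances from D:
D: 0
E: 19  (via D)
G: 32  (via E)
A: 35  (via E)
H: 35  (via G)
I: 40  (via A)
C: 43  (via E)
F: 51  (via G)
B: 61  (via C)
Shortest route: D–E–C–B = 61.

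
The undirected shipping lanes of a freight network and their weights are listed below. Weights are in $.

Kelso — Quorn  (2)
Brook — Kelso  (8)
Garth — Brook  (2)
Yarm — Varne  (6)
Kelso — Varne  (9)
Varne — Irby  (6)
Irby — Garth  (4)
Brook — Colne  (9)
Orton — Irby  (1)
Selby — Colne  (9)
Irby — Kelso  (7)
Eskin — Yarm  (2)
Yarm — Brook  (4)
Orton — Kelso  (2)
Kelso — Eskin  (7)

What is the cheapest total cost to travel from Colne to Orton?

Settle nodes by increasing distance from Colne:
Colne: 0
Brook: 9  (via Colne)
Selby: 9  (via Colne)
Garth: 11  (via Brook)
Yarm: 13  (via Brook)
Irby: 15  (via Garth)
Eskin: 15  (via Yarm)
Orton: 16  (via Irby)
Shortest route: Colne–Brook–Garth–Irby–Orton = $16.

$16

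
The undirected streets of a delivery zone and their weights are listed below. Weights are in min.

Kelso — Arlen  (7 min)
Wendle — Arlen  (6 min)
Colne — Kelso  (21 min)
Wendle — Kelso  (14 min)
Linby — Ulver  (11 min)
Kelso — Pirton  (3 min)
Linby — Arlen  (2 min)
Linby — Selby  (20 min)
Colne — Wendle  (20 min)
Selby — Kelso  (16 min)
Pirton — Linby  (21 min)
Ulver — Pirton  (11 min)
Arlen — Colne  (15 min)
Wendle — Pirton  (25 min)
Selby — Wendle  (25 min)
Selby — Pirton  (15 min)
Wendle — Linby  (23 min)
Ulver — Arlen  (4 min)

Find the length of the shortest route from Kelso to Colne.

Enumerating some paths:
Kelso → Arlen → Colne: 7+15 = 22
Kelso → Colne: 21 = 21
Cheapest is Kelso → Colne at 21 min.

21 min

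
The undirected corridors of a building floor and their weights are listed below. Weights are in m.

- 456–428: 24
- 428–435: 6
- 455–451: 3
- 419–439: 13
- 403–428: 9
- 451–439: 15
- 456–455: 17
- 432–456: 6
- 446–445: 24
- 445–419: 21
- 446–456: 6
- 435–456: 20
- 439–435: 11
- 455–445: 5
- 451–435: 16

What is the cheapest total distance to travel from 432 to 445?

28 m

Shortest distances from 432:
432: 0
456: 6  (via 432)
446: 12  (via 456)
455: 23  (via 456)
435: 26  (via 456)
451: 26  (via 455)
445: 28  (via 455)
Shortest route: 432 → 456 → 455 → 445 = 28 m.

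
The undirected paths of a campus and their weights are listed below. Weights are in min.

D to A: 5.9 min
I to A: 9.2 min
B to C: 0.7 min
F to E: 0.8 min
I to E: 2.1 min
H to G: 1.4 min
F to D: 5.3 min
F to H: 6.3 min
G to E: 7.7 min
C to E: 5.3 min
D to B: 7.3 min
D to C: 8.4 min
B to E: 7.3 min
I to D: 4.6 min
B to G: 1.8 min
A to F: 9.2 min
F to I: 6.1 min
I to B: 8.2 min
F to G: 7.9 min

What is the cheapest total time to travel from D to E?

Settle nodes by increasing distance from D:
D: 0
I: 4.6  (via D)
F: 5.3  (via D)
A: 5.9  (via D)
E: 6.1  (via F)
Shortest route: D → F → E = 6.1 min.

6.1 min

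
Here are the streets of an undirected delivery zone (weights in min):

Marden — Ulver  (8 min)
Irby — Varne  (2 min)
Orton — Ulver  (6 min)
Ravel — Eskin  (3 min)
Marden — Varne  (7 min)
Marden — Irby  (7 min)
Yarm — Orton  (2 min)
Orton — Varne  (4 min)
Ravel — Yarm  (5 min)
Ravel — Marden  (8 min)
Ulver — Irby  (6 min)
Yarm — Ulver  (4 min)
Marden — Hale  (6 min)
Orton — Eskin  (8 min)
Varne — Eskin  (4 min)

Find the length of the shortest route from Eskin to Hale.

Running Dijkstra from Eskin:
Eskin: 0
Ravel: 3  (via Eskin)
Varne: 4  (via Eskin)
Irby: 6  (via Varne)
Yarm: 8  (via Ravel)
Orton: 8  (via Eskin)
Marden: 11  (via Ravel)
Ulver: 12  (via Irby)
Hale: 17  (via Marden)
Shortest route: Eskin–Ravel–Marden–Hale = 17 min.

17 min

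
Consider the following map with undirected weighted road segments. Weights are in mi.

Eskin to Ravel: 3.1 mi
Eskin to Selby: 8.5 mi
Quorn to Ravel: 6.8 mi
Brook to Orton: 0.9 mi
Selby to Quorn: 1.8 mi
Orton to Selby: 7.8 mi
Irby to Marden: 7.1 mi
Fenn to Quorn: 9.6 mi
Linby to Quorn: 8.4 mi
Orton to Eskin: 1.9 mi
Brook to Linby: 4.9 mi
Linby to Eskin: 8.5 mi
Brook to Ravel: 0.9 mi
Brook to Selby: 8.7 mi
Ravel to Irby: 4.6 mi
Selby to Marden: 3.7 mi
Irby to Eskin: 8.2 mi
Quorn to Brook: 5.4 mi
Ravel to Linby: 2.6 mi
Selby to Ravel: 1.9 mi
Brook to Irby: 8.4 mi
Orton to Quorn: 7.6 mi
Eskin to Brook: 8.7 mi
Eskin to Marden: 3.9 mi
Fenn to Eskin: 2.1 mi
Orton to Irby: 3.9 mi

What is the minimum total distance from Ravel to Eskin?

Running Dijkstra from Ravel:
Ravel: 0
Brook: 0.9  (via Ravel)
Orton: 1.8  (via Brook)
Selby: 1.9  (via Ravel)
Linby: 2.6  (via Ravel)
Eskin: 3.1  (via Ravel)
Shortest route: Ravel → Eskin = 3.1 mi.

3.1 mi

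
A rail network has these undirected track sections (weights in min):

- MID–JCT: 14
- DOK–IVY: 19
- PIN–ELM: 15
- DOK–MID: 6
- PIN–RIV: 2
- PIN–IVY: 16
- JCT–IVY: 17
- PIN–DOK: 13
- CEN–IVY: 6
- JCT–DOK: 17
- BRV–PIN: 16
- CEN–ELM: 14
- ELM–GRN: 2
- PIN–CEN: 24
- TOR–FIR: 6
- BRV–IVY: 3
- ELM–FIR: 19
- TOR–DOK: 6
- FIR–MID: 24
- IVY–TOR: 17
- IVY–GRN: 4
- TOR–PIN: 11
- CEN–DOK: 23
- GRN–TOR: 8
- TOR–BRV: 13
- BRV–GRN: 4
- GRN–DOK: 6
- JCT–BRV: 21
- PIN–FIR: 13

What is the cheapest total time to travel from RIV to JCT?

Compare a few routes:
RIV → PIN → IVY → JCT: 2+16+17 = 35
RIV → PIN → DOK → MID → JCT: 2+13+6+14 = 35
RIV → PIN → DOK → JCT: 2+13+17 = 32
The minimum is 32 min via RIV → PIN → DOK → JCT.

32 min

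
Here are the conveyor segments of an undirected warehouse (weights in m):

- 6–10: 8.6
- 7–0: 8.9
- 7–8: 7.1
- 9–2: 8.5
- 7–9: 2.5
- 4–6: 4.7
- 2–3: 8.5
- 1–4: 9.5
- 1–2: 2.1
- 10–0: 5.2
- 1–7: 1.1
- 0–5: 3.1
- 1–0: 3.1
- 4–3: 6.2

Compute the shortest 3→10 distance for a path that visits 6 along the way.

Shortest 3→6: 3–4–6 = 10.9
Shortest 6→10: 6–10 = 8.6
Total via 6: 10.9 + 8.6 = 19.5 m.

19.5 m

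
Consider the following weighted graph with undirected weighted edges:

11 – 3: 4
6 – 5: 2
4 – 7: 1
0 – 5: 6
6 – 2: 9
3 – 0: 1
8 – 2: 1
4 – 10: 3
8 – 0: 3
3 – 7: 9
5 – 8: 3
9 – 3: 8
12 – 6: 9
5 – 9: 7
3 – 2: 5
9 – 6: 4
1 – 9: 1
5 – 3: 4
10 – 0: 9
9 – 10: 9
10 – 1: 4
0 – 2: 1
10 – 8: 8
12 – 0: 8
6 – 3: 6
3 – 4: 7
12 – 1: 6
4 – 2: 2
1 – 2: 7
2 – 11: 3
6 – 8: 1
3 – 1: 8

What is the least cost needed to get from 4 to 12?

Settle nodes by increasing distance from 4:
4: 0
7: 1  (via 4)
2: 2  (via 4)
0: 3  (via 2)
8: 3  (via 2)
10: 3  (via 4)
3: 4  (via 0)
6: 4  (via 8)
11: 5  (via 2)
5: 6  (via 8)
1: 7  (via 10)
9: 8  (via 6)
12: 11  (via 0)
Shortest route: 4–2–0–12 = 11.

11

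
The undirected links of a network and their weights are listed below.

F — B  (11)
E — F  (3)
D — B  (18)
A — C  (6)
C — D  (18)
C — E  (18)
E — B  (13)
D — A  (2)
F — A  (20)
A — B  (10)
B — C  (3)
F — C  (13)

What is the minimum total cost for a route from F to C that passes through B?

Best F to B: F–B costing 11
Best B to C: B–C costing 3
Total via B: 11 + 3 = 14.

14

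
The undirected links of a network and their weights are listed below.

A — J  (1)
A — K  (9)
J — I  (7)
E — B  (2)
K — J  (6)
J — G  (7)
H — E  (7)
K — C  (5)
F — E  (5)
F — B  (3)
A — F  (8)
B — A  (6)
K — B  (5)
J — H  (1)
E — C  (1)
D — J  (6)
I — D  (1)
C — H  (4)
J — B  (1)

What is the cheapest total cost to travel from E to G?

10

Settle nodes by increasing distance from E:
E: 0
C: 1  (via E)
B: 2  (via E)
J: 3  (via B)
A: 4  (via J)
H: 4  (via J)
F: 5  (via E)
K: 6  (via C)
D: 9  (via J)
G: 10  (via J)
Shortest route: E–B–J–G = 10.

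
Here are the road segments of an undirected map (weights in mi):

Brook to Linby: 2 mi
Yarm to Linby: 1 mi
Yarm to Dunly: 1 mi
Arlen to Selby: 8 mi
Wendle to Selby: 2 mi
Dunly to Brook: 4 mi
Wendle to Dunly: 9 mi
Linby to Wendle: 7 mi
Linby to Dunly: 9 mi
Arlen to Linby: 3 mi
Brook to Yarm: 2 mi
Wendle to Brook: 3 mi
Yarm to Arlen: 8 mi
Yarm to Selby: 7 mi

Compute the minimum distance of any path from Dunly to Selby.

Candidate routes:
Dunly → Brook → Wendle → Selby: 4+3+2 = 9
Dunly → Yarm → Linby → Wendle → Selby: 1+1+7+2 = 11
Dunly → Yarm → Linby → Brook → Wendle → Selby: 1+1+2+3+2 = 9
Dunly → Yarm → Selby: 1+7 = 8
Cheapest is Dunly → Yarm → Selby at 8 mi.

8 mi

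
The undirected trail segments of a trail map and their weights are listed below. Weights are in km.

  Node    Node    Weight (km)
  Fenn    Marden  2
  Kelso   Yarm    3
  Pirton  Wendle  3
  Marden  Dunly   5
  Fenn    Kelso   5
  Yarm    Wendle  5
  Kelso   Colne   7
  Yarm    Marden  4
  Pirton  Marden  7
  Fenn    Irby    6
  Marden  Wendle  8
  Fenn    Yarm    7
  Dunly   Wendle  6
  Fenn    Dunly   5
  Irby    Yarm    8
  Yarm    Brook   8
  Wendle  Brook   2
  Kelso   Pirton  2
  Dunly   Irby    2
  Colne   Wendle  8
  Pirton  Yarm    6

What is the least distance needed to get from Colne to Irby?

Settle nodes by increasing distance from Colne:
Colne: 0
Kelso: 7  (via Colne)
Wendle: 8  (via Colne)
Pirton: 9  (via Kelso)
Brook: 10  (via Wendle)
Yarm: 10  (via Kelso)
Fenn: 12  (via Kelso)
Dunly: 14  (via Wendle)
Marden: 14  (via Yarm)
Irby: 16  (via Dunly)
Shortest route: Colne → Wendle → Dunly → Irby = 16 km.

16 km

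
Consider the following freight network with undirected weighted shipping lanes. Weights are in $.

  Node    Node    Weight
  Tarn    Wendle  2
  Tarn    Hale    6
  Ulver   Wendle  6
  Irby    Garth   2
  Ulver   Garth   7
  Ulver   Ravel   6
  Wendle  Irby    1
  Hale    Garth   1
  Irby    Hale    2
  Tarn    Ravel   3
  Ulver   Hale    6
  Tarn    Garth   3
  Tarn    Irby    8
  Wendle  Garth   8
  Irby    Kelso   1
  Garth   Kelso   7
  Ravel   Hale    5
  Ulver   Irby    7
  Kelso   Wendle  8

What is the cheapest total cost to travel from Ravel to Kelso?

Shortest distances from Ravel:
Ravel: 0
Tarn: 3  (via Ravel)
Hale: 5  (via Ravel)
Wendle: 5  (via Tarn)
Garth: 6  (via Tarn)
Irby: 6  (via Wendle)
Ulver: 6  (via Ravel)
Kelso: 7  (via Irby)
Shortest route: Ravel → Tarn → Wendle → Irby → Kelso = $7.

$7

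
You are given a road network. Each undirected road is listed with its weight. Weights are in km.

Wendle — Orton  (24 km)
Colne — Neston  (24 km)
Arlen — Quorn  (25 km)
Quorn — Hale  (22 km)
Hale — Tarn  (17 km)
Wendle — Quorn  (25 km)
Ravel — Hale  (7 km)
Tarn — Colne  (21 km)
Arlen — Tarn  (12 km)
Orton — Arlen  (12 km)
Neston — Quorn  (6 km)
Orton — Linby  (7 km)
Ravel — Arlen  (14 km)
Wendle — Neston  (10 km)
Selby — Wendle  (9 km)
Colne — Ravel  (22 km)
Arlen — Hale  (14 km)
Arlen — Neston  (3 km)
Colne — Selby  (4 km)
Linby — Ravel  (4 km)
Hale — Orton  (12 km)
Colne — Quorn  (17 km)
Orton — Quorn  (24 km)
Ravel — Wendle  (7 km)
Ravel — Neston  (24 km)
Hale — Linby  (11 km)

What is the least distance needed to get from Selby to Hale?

23 km

Candidate routes:
Selby → Wendle → Ravel → Hale: 9+7+7 = 23
Selby → Wendle → Ravel → Linby → Hale: 9+7+4+11 = 31
Cheapest is Selby → Wendle → Ravel → Hale at 23 km.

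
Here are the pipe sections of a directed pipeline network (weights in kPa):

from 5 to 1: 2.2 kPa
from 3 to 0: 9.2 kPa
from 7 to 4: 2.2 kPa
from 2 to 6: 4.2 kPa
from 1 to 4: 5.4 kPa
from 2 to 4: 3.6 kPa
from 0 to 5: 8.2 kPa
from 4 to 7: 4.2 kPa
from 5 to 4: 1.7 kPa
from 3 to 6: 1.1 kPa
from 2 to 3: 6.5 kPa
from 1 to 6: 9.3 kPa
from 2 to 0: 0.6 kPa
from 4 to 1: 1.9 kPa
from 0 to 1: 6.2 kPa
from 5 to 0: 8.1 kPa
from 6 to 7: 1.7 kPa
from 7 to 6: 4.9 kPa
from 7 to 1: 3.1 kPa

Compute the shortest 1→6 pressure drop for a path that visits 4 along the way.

Best 1 to 4: 1–4 costing 5.4
Shortest 4→6: 4–7–6 = 9.1
Total via 4: 5.4 + 9.1 = 14.5 kPa.

14.5 kPa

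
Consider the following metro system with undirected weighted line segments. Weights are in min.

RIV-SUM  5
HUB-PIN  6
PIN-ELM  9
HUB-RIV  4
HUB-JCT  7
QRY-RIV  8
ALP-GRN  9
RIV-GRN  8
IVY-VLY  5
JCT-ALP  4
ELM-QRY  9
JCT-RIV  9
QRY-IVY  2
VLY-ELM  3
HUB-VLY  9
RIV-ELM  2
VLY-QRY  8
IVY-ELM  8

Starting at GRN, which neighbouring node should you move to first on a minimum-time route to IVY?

Compare a few routes:
GRN–RIV–ELM–IVY: 8+2+8 = 18
GRN–RIV–HUB–VLY–IVY: 8+4+9+5 = 26
GRN–RIV–ELM–QRY–IVY: 8+2+9+2 = 21
GRN–RIV–ELM–VLY–QRY–IVY: 8+2+3+8+2 = 23
Cheapest is GRN–RIV–ELM–IVY at 18 min.
So from GRN the first move is to RIV.

RIV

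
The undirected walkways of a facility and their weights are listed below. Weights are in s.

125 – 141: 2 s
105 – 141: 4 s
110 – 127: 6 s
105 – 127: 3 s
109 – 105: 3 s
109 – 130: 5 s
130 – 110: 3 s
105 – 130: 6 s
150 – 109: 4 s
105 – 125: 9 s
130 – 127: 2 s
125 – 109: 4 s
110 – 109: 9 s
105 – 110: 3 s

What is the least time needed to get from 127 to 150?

Candidate routes:
127 → 130 → 109 → 150: 2+5+4 = 11
127 → 105 → 109 → 150: 3+3+4 = 10
127 → 130 → 110 → 105 → 109 → 150: 2+3+3+3+4 = 15
Cheapest is 127 → 105 → 109 → 150 at 10 s.

10 s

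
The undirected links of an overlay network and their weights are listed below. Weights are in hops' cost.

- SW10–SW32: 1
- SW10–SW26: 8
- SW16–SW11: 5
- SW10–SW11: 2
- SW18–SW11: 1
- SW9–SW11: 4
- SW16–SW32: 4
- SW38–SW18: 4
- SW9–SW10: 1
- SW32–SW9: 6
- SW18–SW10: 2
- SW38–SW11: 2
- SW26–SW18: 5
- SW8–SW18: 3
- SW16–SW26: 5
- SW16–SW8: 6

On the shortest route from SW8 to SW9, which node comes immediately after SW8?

Candidate routes:
SW8 - SW18 - SW10 - SW9: 3+2+1 = 6
SW8 - SW18 - SW11 - SW10 - SW9: 3+1+2+1 = 7
The minimum is 6 hops' cost via SW8 - SW18 - SW10 - SW9.
So from SW8 the first move is to SW18.

SW18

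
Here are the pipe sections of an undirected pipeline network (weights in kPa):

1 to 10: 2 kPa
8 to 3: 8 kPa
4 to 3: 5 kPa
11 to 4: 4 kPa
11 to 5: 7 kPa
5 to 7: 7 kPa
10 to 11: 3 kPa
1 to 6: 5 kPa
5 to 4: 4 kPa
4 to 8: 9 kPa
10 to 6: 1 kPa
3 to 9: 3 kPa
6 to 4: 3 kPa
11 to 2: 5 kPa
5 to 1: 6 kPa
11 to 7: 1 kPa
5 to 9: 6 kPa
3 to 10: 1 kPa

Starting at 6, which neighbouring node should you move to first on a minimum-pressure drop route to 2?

10

Compare a few routes:
6 → 10 → 3 → 4 → 11 → 2: 1+1+5+4+5 = 16
6 → 10 → 11 → 2: 1+3+5 = 9
6 → 1 → 10 → 11 → 2: 5+2+3+5 = 15
6 → 4 → 11 → 2: 3+4+5 = 12
The minimum is 9 kPa via 6 → 10 → 11 → 2.
So from 6 the first move is to 10.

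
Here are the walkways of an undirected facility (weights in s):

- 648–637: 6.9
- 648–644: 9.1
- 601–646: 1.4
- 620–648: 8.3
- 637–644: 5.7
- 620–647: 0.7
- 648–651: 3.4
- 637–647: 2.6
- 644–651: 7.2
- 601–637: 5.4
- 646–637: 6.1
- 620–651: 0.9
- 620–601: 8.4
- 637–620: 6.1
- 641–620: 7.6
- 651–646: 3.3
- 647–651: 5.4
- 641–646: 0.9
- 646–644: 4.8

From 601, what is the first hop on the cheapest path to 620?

646

Candidate routes:
601 - 646 - 651 - 620: 1.4+3.3+0.9 = 5.6
601 - 620: 8.4 = 8.4
The minimum is 5.6 s via 601 - 646 - 651 - 620.
So from 601 the first move is to 646.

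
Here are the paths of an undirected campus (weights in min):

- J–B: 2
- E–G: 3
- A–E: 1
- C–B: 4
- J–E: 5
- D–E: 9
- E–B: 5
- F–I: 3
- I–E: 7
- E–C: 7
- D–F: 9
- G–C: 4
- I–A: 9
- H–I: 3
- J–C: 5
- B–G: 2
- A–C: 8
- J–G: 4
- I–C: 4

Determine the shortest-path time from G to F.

Enumerating some paths:
G–E–I–F: 3+7+3 = 13
G–C–I–F: 4+4+3 = 11
G–B–C–I–F: 2+4+4+3 = 13
Cheapest is G–C–I–F at 11 min.

11 min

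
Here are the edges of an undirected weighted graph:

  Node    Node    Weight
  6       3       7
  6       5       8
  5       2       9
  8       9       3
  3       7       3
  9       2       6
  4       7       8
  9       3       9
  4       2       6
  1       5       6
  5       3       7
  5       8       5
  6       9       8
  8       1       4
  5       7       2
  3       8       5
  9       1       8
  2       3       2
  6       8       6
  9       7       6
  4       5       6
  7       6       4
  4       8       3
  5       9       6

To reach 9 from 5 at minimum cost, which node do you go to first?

9

Enumerating some paths:
5–8–9: 5+3 = 8
5–9: 6 = 6
The minimum is 6 via 5–9.
So from 5 the first move is to 9.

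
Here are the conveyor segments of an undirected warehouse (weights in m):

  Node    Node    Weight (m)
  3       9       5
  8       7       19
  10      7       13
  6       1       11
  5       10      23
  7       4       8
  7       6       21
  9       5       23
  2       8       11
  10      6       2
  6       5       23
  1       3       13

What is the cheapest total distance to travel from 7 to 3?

Candidate routes:
7 - 10 - 6 - 1 - 3: 13+2+11+13 = 39
7 - 6 - 1 - 3: 21+11+13 = 45
7 - 10 - 5 - 9 - 3: 13+23+23+5 = 64
The minimum is 39 m via 7 - 10 - 6 - 1 - 3.

39 m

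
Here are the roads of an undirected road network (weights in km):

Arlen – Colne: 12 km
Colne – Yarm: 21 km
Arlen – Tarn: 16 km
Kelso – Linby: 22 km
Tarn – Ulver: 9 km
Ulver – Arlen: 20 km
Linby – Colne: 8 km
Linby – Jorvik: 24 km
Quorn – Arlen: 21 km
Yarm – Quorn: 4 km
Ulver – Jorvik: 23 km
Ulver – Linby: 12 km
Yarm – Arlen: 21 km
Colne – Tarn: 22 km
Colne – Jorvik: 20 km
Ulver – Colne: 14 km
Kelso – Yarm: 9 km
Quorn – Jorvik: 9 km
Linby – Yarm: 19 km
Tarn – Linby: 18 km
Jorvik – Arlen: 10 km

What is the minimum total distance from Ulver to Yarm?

Running Dijkstra from Ulver:
Ulver: 0
Tarn: 9  (via Ulver)
Linby: 12  (via Ulver)
Colne: 14  (via Ulver)
Arlen: 20  (via Ulver)
Jorvik: 23  (via Ulver)
Yarm: 31  (via Linby)
Shortest route: Ulver → Linby → Yarm = 31 km.

31 km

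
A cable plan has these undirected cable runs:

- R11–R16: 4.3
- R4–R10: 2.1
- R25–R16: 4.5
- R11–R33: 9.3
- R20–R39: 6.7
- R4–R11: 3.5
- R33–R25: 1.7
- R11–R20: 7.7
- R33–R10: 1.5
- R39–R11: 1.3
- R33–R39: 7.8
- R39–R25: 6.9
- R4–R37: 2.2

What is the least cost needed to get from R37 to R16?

Compare a few routes:
R37–R4–R11–R39–R25–R16: 2.2+3.5+1.3+6.9+4.5 = 18.4
R37–R4–R10–R33–R25–R16: 2.2+2.1+1.5+1.7+4.5 = 12
R37–R4–R11–R16: 2.2+3.5+4.3 = 10
The minimum is 10 via R37–R4–R11–R16.

10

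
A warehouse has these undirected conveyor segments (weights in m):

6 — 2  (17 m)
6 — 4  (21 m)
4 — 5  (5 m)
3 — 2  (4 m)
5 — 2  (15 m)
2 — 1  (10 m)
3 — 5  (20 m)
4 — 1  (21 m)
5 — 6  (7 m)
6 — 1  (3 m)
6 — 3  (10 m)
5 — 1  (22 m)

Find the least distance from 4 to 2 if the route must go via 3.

26 m

Shortest 4→3: 4 → 5 → 6 → 3 = 22
Shortest 3→2: 3 → 2 = 4
Total via 3: 22 + 4 = 26 m.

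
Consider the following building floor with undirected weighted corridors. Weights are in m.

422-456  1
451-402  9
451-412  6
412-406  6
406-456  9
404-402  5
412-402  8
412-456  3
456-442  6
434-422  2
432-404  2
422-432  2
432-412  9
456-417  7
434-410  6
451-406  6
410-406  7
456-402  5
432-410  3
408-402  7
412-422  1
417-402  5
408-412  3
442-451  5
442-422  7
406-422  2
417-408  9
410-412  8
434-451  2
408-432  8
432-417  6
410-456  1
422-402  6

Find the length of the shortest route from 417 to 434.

Compare a few routes:
417–402–456–422–434: 5+5+1+2 = 13
417–432–422–434: 6+2+2 = 10
Cheapest is 417–432–422–434 at 10 m.

10 m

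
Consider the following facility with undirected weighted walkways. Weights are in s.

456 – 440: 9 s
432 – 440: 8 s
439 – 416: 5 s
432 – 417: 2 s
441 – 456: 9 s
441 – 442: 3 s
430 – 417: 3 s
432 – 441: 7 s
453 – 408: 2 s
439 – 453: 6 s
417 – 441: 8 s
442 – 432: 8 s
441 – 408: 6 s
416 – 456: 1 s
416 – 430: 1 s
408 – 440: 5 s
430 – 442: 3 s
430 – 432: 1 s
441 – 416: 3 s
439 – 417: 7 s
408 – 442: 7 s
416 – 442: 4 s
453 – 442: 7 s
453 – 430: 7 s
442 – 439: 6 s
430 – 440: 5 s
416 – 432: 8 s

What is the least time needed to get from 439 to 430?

Settle nodes by increasing distance from 439:
439: 0
416: 5  (via 439)
430: 6  (via 416)
Shortest route: 439–416–430 = 6 s.

6 s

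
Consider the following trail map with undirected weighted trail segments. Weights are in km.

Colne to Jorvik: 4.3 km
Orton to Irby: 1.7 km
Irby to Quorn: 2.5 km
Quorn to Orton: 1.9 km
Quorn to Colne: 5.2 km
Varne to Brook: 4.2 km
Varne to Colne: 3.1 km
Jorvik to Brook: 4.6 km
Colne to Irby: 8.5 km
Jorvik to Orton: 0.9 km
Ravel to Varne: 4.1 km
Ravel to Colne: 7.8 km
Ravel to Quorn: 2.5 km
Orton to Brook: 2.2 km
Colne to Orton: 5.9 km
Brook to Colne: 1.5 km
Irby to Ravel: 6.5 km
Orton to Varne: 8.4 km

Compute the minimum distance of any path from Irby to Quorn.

2.5 km

Shortest distances from Irby:
Irby: 0
Orton: 1.7  (via Irby)
Quorn: 2.5  (via Irby)
Shortest route: Irby → Quorn = 2.5 km.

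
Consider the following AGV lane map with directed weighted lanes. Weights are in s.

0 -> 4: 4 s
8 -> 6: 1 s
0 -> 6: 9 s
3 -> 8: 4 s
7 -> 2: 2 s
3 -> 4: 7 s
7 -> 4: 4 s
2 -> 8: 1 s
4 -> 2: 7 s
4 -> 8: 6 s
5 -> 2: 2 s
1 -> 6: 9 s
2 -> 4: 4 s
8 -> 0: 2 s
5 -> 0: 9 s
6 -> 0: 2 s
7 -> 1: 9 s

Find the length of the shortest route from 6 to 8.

12 s

Compare a few routes:
6 → 0 → 4 → 2 → 8: 2+4+7+1 = 14
6 → 0 → 4 → 8: 2+4+6 = 12
Cheapest is 6 → 0 → 4 → 8 at 12 s.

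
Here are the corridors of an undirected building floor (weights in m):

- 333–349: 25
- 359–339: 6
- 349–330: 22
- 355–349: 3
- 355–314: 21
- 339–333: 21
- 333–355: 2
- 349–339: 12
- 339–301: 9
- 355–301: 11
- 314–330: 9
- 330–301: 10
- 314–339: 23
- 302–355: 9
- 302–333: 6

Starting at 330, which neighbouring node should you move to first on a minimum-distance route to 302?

301

Candidate routes:
330 - 301 - 355 - 333 - 302: 10+11+2+6 = 29
330 - 301 - 355 - 302: 10+11+9 = 30
Cheapest is 330 - 301 - 355 - 333 - 302 at 29 m.
So from 330 the first move is to 301.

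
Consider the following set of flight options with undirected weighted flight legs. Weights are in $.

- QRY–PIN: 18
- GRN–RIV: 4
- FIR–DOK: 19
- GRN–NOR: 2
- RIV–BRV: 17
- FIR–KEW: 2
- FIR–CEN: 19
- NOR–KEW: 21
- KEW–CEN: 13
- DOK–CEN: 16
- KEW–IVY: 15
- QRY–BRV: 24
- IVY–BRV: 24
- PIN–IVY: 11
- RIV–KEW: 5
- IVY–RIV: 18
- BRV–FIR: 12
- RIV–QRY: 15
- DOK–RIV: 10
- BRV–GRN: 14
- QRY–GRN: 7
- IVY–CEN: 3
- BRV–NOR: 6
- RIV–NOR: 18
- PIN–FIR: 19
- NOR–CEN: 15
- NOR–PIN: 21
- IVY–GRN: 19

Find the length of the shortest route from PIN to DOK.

$30

Compare a few routes:
PIN → IVY → CEN → DOK: 11+3+16 = 30
PIN → FIR → KEW → RIV → DOK: 19+2+5+10 = 36
Cheapest is PIN → IVY → CEN → DOK at $30.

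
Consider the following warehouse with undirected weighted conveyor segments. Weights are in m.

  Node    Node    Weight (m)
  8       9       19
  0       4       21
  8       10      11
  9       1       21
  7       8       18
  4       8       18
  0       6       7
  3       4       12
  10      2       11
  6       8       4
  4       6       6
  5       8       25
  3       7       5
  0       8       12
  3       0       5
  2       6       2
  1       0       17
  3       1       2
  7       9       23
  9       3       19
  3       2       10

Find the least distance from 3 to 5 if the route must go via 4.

Best 3 to 4: 3 → 4 costing 12
Best 4 to 5: 4 → 6 → 8 → 5 costing 35
Total via 4: 12 + 35 = 47 m.

47 m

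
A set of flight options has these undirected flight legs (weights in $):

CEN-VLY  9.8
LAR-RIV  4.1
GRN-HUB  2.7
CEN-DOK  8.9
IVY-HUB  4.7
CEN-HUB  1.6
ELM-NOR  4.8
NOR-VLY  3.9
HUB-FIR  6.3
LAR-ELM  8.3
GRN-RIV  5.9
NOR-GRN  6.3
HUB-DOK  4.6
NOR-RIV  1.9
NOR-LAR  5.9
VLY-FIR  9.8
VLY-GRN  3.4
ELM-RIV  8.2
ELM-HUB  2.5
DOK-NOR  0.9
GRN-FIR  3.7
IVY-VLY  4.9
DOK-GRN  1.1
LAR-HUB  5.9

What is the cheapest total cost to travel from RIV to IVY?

Compare a few routes:
RIV–NOR–DOK–GRN–HUB–IVY: 1.9+0.9+1.1+2.7+4.7 = 11.3
RIV–NOR–DOK–GRN–VLY–IVY: 1.9+0.9+1.1+3.4+4.9 = 12.2
RIV–NOR–DOK–HUB–IVY: 1.9+0.9+4.6+4.7 = 12.1
RIV–NOR–VLY–IVY: 1.9+3.9+4.9 = 10.7
Cheapest is RIV–NOR–VLY–IVY at $10.7.

$10.7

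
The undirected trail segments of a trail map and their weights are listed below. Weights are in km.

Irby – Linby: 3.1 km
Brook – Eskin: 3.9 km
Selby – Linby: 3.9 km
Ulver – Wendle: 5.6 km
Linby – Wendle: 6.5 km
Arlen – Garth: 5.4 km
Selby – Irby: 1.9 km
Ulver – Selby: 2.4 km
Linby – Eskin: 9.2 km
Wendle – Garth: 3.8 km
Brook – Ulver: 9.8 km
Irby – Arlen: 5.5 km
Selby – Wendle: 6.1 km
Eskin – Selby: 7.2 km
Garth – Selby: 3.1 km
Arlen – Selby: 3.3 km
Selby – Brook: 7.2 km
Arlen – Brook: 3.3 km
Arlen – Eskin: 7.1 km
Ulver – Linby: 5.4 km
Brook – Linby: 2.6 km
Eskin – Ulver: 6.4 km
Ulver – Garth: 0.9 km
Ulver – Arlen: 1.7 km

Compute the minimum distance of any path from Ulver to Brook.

Compare a few routes:
Ulver → Linby → Brook: 5.4+2.6 = 8
Ulver → Arlen → Brook: 1.7+3.3 = 5
Ulver → Selby → Linby → Brook: 2.4+3.9+2.6 = 8.9
The minimum is 5 km via Ulver → Arlen → Brook.

5 km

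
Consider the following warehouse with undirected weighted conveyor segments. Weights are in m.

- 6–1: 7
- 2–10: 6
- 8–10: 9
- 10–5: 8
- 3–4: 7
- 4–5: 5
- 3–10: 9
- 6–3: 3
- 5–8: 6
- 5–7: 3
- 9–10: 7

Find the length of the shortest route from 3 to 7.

Compare a few routes:
3 - 10 - 5 - 7: 9+8+3 = 20
3 - 10 - 8 - 5 - 7: 9+9+6+3 = 27
3 - 4 - 5 - 7: 7+5+3 = 15
Cheapest is 3 - 4 - 5 - 7 at 15 m.

15 m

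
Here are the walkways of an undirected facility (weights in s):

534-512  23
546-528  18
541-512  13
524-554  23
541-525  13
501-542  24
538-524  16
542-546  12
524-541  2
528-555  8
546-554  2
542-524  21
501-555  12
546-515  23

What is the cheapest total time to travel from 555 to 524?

51 s

Enumerating some paths:
555 → 528 → 546 → 554 → 524: 8+18+2+23 = 51
555 → 501 → 542 → 546 → 554 → 524: 12+24+12+2+23 = 73
555 → 528 → 546 → 542 → 524: 8+18+12+21 = 59
555 → 501 → 542 → 524: 12+24+21 = 57
The minimum is 51 s via 555 → 528 → 546 → 554 → 524.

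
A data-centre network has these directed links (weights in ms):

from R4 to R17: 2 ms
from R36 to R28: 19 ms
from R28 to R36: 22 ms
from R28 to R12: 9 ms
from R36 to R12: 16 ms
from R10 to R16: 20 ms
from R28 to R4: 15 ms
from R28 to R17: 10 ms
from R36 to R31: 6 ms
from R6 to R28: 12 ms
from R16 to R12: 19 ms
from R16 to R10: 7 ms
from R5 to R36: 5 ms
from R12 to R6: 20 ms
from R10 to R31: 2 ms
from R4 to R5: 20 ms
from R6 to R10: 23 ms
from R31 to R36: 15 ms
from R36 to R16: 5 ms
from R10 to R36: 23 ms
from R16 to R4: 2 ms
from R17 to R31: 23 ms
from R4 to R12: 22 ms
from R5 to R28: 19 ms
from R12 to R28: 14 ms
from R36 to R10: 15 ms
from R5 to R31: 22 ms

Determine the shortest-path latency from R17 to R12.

54 ms

Enumerating some paths:
R17 - R31 - R36 - R12: 23+15+16 = 54
R17 - R31 - R36 - R28 - R12: 23+15+19+9 = 66
R17 - R31 - R36 - R16 - R12: 23+15+5+19 = 62
R17 - R31 - R36 - R16 - R4 - R12: 23+15+5+2+22 = 67
Cheapest is R17 - R31 - R36 - R12 at 54 ms.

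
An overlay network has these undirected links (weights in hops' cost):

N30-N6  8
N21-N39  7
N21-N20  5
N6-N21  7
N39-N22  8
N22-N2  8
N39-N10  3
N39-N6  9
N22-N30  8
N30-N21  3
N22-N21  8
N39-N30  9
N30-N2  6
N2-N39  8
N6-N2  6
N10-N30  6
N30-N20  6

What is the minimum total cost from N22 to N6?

Compare a few routes:
N22 → N2 → N6: 8+6 = 14
N22 → N21 → N6: 8+7 = 15
Cheapest is N22 → N2 → N6 at 14 hops' cost.

14 hops' cost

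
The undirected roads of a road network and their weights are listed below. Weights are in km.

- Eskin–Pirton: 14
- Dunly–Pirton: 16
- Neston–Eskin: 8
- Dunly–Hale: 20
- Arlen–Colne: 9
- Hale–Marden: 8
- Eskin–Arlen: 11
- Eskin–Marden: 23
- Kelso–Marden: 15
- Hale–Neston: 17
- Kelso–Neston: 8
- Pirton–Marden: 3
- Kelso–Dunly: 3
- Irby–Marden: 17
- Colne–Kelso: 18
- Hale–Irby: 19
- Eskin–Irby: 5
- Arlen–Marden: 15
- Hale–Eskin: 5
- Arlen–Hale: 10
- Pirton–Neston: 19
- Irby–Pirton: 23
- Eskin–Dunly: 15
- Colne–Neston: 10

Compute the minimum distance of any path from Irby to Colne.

Running Dijkstra from Irby:
Irby: 0
Eskin: 5  (via Irby)
Hale: 10  (via Eskin)
Neston: 13  (via Eskin)
Arlen: 16  (via Eskin)
Marden: 17  (via Irby)
Pirton: 19  (via Eskin)
Dunly: 20  (via Eskin)
Kelso: 21  (via Neston)
Colne: 23  (via Neston)
Shortest route: Irby–Eskin–Neston–Colne = 23 km.

23 km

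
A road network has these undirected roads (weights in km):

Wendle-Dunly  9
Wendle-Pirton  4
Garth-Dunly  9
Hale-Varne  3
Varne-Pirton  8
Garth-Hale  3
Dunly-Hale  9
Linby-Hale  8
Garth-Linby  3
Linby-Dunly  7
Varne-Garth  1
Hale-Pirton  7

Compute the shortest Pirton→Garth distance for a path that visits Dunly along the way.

Shortest Pirton→Dunly: Pirton–Wendle–Dunly = 13
Shortest Dunly→Garth: Dunly–Garth = 9
Total via Dunly: 13 + 9 = 22 km.

22 km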